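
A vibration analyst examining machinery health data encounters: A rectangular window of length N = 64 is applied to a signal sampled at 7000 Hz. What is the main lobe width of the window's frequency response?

For a rectangular window of length N,
the main lobe width in frequency is 2*f_s/N.
= 2*7000/64 = 875/4 Hz
This determines the minimum frequency separation for resolving two sinusoids.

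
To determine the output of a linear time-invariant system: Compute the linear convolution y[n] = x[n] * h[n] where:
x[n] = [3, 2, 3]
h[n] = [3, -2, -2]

y[n] = sum_k x[k]*h[n-k]. Output length = len(x) + len(h) - 1 = 3 + 3 - 1 = 5.
y[0] = 3*3 = 9
y[1] = 2*3 + 3*-2 = 0
y[2] = 3*3 + 2*-2 + 3*-2 = -1
y[3] = 3*-2 + 2*-2 = -10
y[4] = 3*-2 = -6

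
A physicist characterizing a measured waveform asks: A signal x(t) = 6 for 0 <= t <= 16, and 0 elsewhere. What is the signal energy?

Energy = integral of |x(t)|^2 dt over the signal duration
= 6^2 * 16 = 36 * 16 = 576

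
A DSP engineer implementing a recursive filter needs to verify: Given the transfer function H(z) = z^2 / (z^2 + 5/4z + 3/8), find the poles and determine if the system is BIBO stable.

Poles are roots of the denominator: z^2 + 5/4z + 3/8 = 0.
Quadratic formula: z = [-(5/4) +/- sqrt((5/4)^2 - 4*(3/8))] / 2
Discriminant = 25/16 - 3/2 = 1/16; sqrt = 1/4.
z = (-5/4 +/- 1/4) / 2 => z = -1/2 or z = -3/4.
|p1| = 1/2, |p2| = 3/4.
For BIBO stability, all poles must lie inside the unit circle (|p| < 1).
System is STABLE since both |p| < 1.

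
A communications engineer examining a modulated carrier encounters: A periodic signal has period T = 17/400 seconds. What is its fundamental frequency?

The fundamental frequency is the reciprocal of the period.
f = 1/T = 1/(17/400) = 400/17 Hz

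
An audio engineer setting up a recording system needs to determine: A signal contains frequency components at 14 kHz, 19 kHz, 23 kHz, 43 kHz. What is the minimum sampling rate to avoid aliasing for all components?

The highest frequency component is f_max = 43 kHz.
Nyquist rate = 2 * f_max = 2 * 43 kHz = 86 kHz.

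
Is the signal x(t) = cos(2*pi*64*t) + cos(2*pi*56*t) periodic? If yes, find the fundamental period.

f1 = 64 Hz, f2 = 56 Hz
Period T1 = 1/64, T2 = 1/56
Ratio T1/T2 = 56/64, which is rational.
The signal is periodic with fundamental period T = 1/GCD(64,56) = 1/8 s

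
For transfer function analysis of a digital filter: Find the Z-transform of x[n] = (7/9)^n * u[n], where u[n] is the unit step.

The Z-transform of a^n * u[n] is z/(z-a) for |z| > |a|.
Here a = 7/9, so X(z) = z/(z - (7/9)) = 9z/(9z - 7)
ROC: |z| > 7/9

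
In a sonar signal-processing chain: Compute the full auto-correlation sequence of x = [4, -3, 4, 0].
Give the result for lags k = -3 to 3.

r_xx[k] = sum_m x[m]*x[m+k], indexed from 0, for k = -3 to 3:
  r_xx[-3] = x[3]*x[0] = 0
  r_xx[-2] = x[2]*x[0] + x[3]*x[1] = 16
  r_xx[-1] = x[1]*x[0] + x[2]*x[1] + x[3]*x[2] = -24
  r_xx[0] = x[0]*x[0] + x[1]*x[1] + x[2]*x[2] + x[3]*x[3] = 41
  r_xx[1] = x[0]*x[1] + x[1]*x[2] + x[2]*x[3] = -24
  r_xx[2] = x[0]*x[2] + x[1]*x[3] = 16
  r_xx[3] = x[0]*x[3] = 0
r_xx = [0, 16, -24, 41, -24, 16, 0]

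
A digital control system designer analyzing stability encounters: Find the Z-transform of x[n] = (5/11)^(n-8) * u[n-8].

Time-shifting property: if X(z) = Z{x[n]}, then Z{x[n-d]} = z^(-d) * X(z)
X(z) = z/(z - 5/11) for x[n] = (5/11)^n * u[n]
Z{x[n-8]} = z^(-8) * z/(z - 5/11) = z^(-7)/(z - 5/11)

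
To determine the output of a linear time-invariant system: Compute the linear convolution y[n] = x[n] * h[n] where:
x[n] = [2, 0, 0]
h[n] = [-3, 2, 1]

y[n] = sum_k x[k]*h[n-k]. Output length = len(x) + len(h) - 1 = 3 + 3 - 1 = 5.
y[0] = 2*-3 = -6
y[1] = 0*-3 + 2*2 = 4
y[2] = 0*-3 + 0*2 + 2*1 = 2
y[3] = 0*2 + 0*1 = 0
y[4] = 0*1 = 0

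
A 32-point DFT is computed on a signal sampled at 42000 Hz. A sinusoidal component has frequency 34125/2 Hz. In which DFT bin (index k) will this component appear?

DFT frequency resolution = f_s/N = 42000/32 = 2625/2 Hz
Bin index k = f_signal / resolution = 34125/2 / 2625/2 = 13
The signal frequency 34125/2 Hz falls in DFT bin k = 13.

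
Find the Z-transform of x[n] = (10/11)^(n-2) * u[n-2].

Time-shifting property: if X(z) = Z{x[n]}, then Z{x[n-d]} = z^(-d) * X(z)
X(z) = z/(z - 10/11) for x[n] = (10/11)^n * u[n]
Z{x[n-2]} = z^(-2) * z/(z - 10/11) = z^(-1)/(z - 10/11)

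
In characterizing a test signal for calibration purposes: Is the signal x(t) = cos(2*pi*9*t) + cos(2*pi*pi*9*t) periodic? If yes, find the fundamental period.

f1 = 9 Hz, f2 = 9*pi Hz
Ratio f2/f1 = pi, which is irrational.
Since the frequency ratio is irrational, no common period exists.
The signal is not periodic.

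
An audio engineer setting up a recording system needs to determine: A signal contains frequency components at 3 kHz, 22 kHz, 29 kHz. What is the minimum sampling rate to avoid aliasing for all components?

The highest frequency component is f_max = 29 kHz.
Nyquist rate = 2 * f_max = 2 * 29 kHz = 58 kHz.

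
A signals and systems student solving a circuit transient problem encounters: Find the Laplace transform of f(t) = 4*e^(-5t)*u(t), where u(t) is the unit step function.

Standard Laplace transform pair:
e^(-at)*u(t) <-> 1/(s+a)
With a = 5: L{4*e^(-5t)*u(t)} = 4/(s+5), ROC: Re(s) > -5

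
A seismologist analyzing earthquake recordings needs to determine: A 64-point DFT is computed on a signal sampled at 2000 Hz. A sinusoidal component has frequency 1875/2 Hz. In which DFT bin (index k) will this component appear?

DFT frequency resolution = f_s/N = 2000/64 = 125/4 Hz
Bin index k = f_signal / resolution = 1875/2 / 125/4 = 30
The signal frequency 1875/2 Hz falls in DFT bin k = 30.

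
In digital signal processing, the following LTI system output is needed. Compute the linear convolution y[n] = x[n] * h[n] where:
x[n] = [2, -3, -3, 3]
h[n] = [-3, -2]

y[n] = sum_k x[k]*h[n-k]. Output length = len(x) + len(h) - 1 = 4 + 2 - 1 = 5.
y[0] = 2*-3 = -6
y[1] = -3*-3 + 2*-2 = 5
y[2] = -3*-3 + -3*-2 = 15
y[3] = 3*-3 + -3*-2 = -3
y[4] = 3*-2 = -6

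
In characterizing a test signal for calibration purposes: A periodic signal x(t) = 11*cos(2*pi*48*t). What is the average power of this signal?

Average power of A*cos(wt) is A^2/2.
P = 11^2 / 2 = 121/2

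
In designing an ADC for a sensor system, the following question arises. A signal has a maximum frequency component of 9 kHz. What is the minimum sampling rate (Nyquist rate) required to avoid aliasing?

By the Nyquist-Shannon sampling theorem,
the minimum sampling rate (Nyquist rate) must be at least 2 * f_max.
Nyquist rate = 2 * 9 kHz = 18 kHz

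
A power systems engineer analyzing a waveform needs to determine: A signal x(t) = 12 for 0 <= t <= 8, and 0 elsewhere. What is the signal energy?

Energy = integral of |x(t)|^2 dt over the signal duration
= 12^2 * 8 = 144 * 8 = 1152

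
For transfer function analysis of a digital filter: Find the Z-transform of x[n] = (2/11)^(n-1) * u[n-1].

Time-shifting property: if X(z) = Z{x[n]}, then Z{x[n-d]} = z^(-d) * X(z)
X(z) = z/(z - 2/11) for x[n] = (2/11)^n * u[n]
Z{x[n-1]} = z^(-1) * z/(z - 2/11) = 1/(z - 2/11)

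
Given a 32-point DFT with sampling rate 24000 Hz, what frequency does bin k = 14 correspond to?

The frequency of DFT bin k is: f_k = k * f_s / N
f_14 = 14 * 24000 / 32 = 10500 Hz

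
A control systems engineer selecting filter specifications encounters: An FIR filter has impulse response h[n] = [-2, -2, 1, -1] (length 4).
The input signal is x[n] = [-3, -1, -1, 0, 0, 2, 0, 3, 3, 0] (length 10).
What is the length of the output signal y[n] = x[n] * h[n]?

For linear convolution, the output length is:
len(y) = len(x) + len(h) - 1 = 10 + 4 - 1 = 13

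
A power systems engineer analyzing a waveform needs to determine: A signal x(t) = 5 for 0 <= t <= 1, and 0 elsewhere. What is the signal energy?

Energy = integral of |x(t)|^2 dt over the signal duration
= 5^2 * 1 = 25 * 1 = 25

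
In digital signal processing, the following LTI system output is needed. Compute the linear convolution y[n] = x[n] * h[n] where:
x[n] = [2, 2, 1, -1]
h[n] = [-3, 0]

y[n] = sum_k x[k]*h[n-k]. Output length = len(x) + len(h) - 1 = 4 + 2 - 1 = 5.
y[0] = 2*-3 = -6
y[1] = 2*-3 + 2*0 = -6
y[2] = 1*-3 + 2*0 = -3
y[3] = -1*-3 + 1*0 = 3
y[4] = -1*0 = 0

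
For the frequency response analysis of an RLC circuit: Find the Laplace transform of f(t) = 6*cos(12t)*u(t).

Standard pair: cos(wt)*u(t) <-> s/(s^2+w^2)
With w = 12: L{6*cos(12t)*u(t)} = 6s/(s^2+144)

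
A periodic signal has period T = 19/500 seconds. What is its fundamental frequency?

The fundamental frequency is the reciprocal of the period.
f = 1/T = 1/(19/500) = 500/19 Hz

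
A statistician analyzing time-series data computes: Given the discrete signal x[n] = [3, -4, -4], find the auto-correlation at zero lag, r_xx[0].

The auto-correlation at zero lag r_xx[0] equals the signal energy.
r_xx[0] = sum of x[n]^2 = 3^2 + (-4)^2 + (-4)^2
= 9 + 16 + 16 = 41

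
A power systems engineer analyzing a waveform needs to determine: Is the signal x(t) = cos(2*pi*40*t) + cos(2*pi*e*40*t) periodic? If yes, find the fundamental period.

f1 = 40 Hz, f2 = 40*e Hz
Ratio f2/f1 = e, which is irrational.
Since the frequency ratio is irrational, no common period exists.
The signal is not periodic.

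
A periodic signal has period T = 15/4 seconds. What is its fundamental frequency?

The fundamental frequency is the reciprocal of the period.
f = 1/T = 1/(15/4) = 4/15 Hz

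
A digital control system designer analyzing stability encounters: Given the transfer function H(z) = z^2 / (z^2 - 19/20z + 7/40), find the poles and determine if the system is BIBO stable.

Poles are roots of the denominator: z^2 - 19/20z + 7/40 = 0.
Quadratic formula: z = [-(-19/20) +/- sqrt((-19/20)^2 - 4*(7/40))] / 2
Discriminant = 361/400 - 7/10 = 81/400; sqrt = 9/20.
z = (19/20 +/- 9/20) / 2 => z = 7/10 or z = 1/4.
|p1| = 1/4, |p2| = 7/10.
For BIBO stability, all poles must lie inside the unit circle (|p| < 1).
System is STABLE since both |p| < 1.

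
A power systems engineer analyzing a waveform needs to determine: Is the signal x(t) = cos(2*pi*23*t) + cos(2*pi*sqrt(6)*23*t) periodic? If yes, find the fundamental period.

f1 = 23 Hz, f2 = 23*sqrt(6) Hz
Ratio f2/f1 = sqrt(6), which is irrational.
Since the frequency ratio is irrational, no common period exists.
The signal is not periodic.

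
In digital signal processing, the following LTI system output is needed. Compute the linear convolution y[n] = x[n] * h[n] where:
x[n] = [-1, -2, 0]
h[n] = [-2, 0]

y[n] = sum_k x[k]*h[n-k]. Output length = len(x) + len(h) - 1 = 3 + 2 - 1 = 4.
y[0] = -1*-2 = 2
y[1] = -2*-2 + -1*0 = 4
y[2] = 0*-2 + -2*0 = 0
y[3] = 0*0 = 0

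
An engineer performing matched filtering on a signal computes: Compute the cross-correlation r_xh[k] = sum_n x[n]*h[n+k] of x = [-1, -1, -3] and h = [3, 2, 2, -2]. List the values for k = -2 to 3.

Both sequences indexed from 0 and zero outside their support.
Lags with overlap: k = -2 to 3.
  r_xh[-2] = x[2]*h[0] = -9
  r_xh[-1] = x[1]*h[0] + x[2]*h[1] = -9
  r_xh[0] = x[0]*h[0] + x[1]*h[1] + x[2]*h[2] = -11
  r_xh[1] = x[0]*h[1] + x[1]*h[2] + x[2]*h[3] = 2
  r_xh[2] = x[0]*h[2] + x[1]*h[3] = 0
  r_xh[3] = x[0]*h[3] = 2
r_xh = [-9, -9, -11, 2, 0, 2] (for k = -2, ..., 3)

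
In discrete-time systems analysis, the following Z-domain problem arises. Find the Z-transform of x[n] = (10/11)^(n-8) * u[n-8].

Time-shifting property: if X(z) = Z{x[n]}, then Z{x[n-d]} = z^(-d) * X(z)
X(z) = z/(z - 10/11) for x[n] = (10/11)^n * u[n]
Z{x[n-8]} = z^(-8) * z/(z - 10/11) = z^(-7)/(z - 10/11)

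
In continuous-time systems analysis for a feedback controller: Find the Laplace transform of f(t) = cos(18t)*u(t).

Standard pair: cos(wt)*u(t) <-> s/(s^2+w^2)
With w = 18: L{cos(18t)*u(t)} = s/(s^2+324)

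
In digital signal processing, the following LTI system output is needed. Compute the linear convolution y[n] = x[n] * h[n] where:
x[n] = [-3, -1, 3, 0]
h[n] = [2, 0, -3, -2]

y[n] = sum_k x[k]*h[n-k]. Output length = len(x) + len(h) - 1 = 4 + 4 - 1 = 7.
y[0] = -3*2 = -6
y[1] = -1*2 + -3*0 = -2
y[2] = 3*2 + -1*0 + -3*-3 = 15
y[3] = 0*2 + 3*0 + -1*-3 + -3*-2 = 9
y[4] = 0*0 + 3*-3 + -1*-2 = -7
y[5] = 0*-3 + 3*-2 = -6
y[6] = 0*-2 = 0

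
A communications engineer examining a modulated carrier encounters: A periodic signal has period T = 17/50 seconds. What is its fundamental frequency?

The fundamental frequency is the reciprocal of the period.
f = 1/T = 1/(17/50) = 50/17 Hz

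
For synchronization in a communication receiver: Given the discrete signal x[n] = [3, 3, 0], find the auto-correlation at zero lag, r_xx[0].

The auto-correlation at zero lag r_xx[0] equals the signal energy.
r_xx[0] = sum of x[n]^2 = 3^2 + 3^2 + 0^2
= 9 + 9 + 0 = 18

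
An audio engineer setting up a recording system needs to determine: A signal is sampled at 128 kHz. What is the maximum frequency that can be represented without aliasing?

The maximum frequency that can be represented without aliasing
is the Nyquist frequency: f_max = f_s / 2 = 128 kHz / 2 = 64 kHz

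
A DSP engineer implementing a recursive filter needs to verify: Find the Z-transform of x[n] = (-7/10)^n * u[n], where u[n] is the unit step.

The Z-transform of a^n * u[n] is z/(z-a) for |z| > |a|.
Here a = -7/10, so X(z) = z/(z - (-7/10)) = 10z/(10z + 7)
ROC: |z| > 7/10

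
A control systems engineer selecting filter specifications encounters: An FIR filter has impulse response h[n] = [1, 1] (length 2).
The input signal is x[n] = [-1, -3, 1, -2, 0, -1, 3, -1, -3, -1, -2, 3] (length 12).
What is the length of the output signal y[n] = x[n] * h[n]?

For linear convolution, the output length is:
len(y) = len(x) + len(h) - 1 = 12 + 2 - 1 = 13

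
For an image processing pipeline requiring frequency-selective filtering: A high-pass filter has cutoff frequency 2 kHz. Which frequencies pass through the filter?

A high-pass filter passes all frequencies above the cutoff frequency 2 kHz and attenuates lower frequencies.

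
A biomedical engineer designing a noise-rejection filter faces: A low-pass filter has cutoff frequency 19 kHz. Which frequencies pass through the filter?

A low-pass filter passes all frequencies below the cutoff frequency 19 kHz and attenuates higher frequencies.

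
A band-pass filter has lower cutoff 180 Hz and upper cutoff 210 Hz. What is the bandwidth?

Bandwidth = f_high - f_low
= 210 Hz - 180 Hz = 30 Hz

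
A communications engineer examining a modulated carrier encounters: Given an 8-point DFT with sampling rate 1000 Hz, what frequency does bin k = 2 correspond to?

The frequency of DFT bin k is: f_k = k * f_s / N
f_2 = 2 * 1000 / 8 = 250 Hz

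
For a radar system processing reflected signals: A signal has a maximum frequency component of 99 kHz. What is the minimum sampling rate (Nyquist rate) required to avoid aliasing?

By the Nyquist-Shannon sampling theorem,
the minimum sampling rate (Nyquist rate) must be at least 2 * f_max.
Nyquist rate = 2 * 99 kHz = 198 kHz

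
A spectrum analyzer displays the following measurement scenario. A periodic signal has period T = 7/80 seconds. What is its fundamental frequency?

The fundamental frequency is the reciprocal of the period.
f = 1/T = 1/(7/80) = 80/7 Hz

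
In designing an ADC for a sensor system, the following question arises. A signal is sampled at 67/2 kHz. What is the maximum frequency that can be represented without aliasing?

The maximum frequency that can be represented without aliasing
is the Nyquist frequency: f_max = f_s / 2 = 67/2 kHz / 2 = 67/4 kHz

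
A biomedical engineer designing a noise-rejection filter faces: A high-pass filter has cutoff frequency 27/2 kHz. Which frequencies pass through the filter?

A high-pass filter passes all frequencies above the cutoff frequency 27/2 kHz and attenuates lower frequencies.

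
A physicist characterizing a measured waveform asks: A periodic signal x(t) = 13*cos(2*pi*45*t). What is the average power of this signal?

Average power of A*cos(wt) is A^2/2.
P = 13^2 / 2 = 169/2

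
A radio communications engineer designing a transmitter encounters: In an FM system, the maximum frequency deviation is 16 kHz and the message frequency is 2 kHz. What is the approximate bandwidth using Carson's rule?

Carson's rule: BW = 2*(delta_f + f_m)
= 2*(16 + 2) kHz = 36 kHz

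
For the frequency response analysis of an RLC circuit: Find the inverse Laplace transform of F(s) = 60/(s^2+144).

Standard pair: w/(s^2+w^2) <-> sin(wt)*u(t)
Recognize w^2 = 144, so w = 12; numerator 60 = 5*12.
f(t) = 5*sin(12t)*u(t)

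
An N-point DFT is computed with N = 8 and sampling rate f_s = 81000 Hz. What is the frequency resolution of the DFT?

DFT frequency resolution = f_s / N
= 81000 / 8 = 10125 Hz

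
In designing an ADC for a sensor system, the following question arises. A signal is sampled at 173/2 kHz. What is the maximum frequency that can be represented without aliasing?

The maximum frequency that can be represented without aliasing
is the Nyquist frequency: f_max = f_s / 2 = 173/2 kHz / 2 = 173/4 kHz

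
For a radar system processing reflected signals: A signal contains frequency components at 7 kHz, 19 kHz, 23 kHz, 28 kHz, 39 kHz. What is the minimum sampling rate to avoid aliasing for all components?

The highest frequency component is f_max = 39 kHz.
Nyquist rate = 2 * f_max = 2 * 39 kHz = 78 kHz.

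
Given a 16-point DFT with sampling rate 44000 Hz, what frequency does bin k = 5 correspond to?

The frequency of DFT bin k is: f_k = k * f_s / N
f_5 = 5 * 44000 / 16 = 13750 Hz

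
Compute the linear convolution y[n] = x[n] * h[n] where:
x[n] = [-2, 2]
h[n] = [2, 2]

y[n] = sum_k x[k]*h[n-k]. Output length = len(x) + len(h) - 1 = 2 + 2 - 1 = 3.
y[0] = -2*2 = -4
y[1] = 2*2 + -2*2 = 0
y[2] = 2*2 = 4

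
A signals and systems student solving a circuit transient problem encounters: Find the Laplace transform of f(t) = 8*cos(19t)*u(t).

Standard pair: cos(wt)*u(t) <-> s/(s^2+w^2)
With w = 19: L{8*cos(19t)*u(t)} = 8s/(s^2+361)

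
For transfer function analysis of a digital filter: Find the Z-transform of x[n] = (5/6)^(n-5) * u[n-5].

Time-shifting property: if X(z) = Z{x[n]}, then Z{x[n-d]} = z^(-d) * X(z)
X(z) = z/(z - 5/6) for x[n] = (5/6)^n * u[n]
Z{x[n-5]} = z^(-5) * z/(z - 5/6) = z^(-4)/(z - 5/6)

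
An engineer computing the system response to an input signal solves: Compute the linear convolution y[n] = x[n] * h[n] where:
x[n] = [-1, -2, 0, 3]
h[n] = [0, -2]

y[n] = sum_k x[k]*h[n-k]. Output length = len(x) + len(h) - 1 = 4 + 2 - 1 = 5.
y[0] = -1*0 = 0
y[1] = -2*0 + -1*-2 = 2
y[2] = 0*0 + -2*-2 = 4
y[3] = 3*0 + 0*-2 = 0
y[4] = 3*-2 = -6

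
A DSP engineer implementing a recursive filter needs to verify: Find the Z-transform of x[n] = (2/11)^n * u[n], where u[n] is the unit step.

The Z-transform of a^n * u[n] is z/(z-a) for |z| > |a|.
Here a = 2/11, so X(z) = z/(z - (2/11)) = 11z/(11z - 2)
ROC: |z| > 2/11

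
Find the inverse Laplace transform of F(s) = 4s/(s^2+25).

Standard pair: s/(s^2+w^2) <-> cos(wt)*u(t)
With k=4, w=5: f(t) = 4*cos(5t)*u(t)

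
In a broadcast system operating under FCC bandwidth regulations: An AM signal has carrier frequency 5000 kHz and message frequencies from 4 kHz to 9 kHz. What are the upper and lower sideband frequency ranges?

Upper sideband (USB) = fc + [fm_low, fm_high] = 5000 + [4, 9] = [5004, 5009] kHz
Lower sideband (LSB) = fc - [fm_high, fm_low] = 5000 - [9, 4] = [4991, 4996] kHz
Total occupied spectrum: 4991 kHz to 5009 kHz (plus carrier at 5000 kHz)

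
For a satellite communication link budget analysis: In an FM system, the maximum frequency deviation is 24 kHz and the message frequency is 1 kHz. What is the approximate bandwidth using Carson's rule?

Carson's rule: BW = 2*(delta_f + f_m)
= 2*(24 + 1) kHz = 50 kHz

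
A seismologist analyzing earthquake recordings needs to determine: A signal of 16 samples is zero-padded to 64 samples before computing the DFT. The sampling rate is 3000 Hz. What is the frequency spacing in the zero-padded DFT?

Original DFT: N = 16, resolution = f_s/N = 3000/16 = 375/2 Hz
Zero-padded DFT: N = 64, resolution = f_s/N = 3000/64 = 375/8 Hz
Zero-padding interpolates the spectrum (finer frequency grid)
but does NOT improve the true spectral resolution (ability to resolve close frequencies).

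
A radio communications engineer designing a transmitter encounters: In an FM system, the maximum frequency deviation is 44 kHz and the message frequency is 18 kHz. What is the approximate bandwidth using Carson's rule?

Carson's rule: BW = 2*(delta_f + f_m)
= 2*(44 + 18) kHz = 124 kHz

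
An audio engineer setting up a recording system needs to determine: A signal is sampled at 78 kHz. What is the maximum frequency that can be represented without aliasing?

The maximum frequency that can be represented without aliasing
is the Nyquist frequency: f_max = f_s / 2 = 78 kHz / 2 = 39 kHz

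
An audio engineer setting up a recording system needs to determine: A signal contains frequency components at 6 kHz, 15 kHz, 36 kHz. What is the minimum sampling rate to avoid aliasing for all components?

The highest frequency component is f_max = 36 kHz.
Nyquist rate = 2 * f_max = 2 * 36 kHz = 72 kHz.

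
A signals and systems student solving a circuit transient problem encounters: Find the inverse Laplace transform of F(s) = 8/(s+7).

Standard pair: k/(s+a) <-> k*e^(-at)*u(t)
With k=8, a=7: f(t) = 8*e^(-7t)*u(t)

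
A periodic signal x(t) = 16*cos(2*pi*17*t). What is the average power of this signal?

Average power of A*cos(wt) is A^2/2.
P = 16^2 / 2 = 256/2 = 128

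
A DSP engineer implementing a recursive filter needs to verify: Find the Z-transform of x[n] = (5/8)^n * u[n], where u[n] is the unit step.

The Z-transform of a^n * u[n] is z/(z-a) for |z| > |a|.
Here a = 5/8, so X(z) = z/(z - (5/8)) = 8z/(8z - 5)
ROC: |z| > 5/8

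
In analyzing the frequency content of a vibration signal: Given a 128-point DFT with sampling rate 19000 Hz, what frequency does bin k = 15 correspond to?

The frequency of DFT bin k is: f_k = k * f_s / N
f_15 = 15 * 19000 / 128 = 35625/16 Hz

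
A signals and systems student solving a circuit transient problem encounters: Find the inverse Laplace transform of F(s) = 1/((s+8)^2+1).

Standard pair: w/((s+a)^2+w^2) <-> e^(-at)*sin(wt)*u(t)
With a=8, w=1: f(t) = e^(-8t)*sin(t)*u(t)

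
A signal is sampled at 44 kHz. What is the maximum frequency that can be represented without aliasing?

The maximum frequency that can be represented without aliasing
is the Nyquist frequency: f_max = f_s / 2 = 44 kHz / 2 = 22 kHz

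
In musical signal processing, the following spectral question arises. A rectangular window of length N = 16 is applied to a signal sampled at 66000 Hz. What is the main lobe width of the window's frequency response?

For a rectangular window of length N,
the main lobe width in frequency is 2*f_s/N.
= 2*66000/16 = 8250 Hz
This determines the minimum frequency separation for resolving two sinusoids.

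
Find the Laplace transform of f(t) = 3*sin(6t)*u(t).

Standard pair: sin(wt)*u(t) <-> w/(s^2+w^2)
With w = 6: L{3*sin(6t)*u(t)} = 18/(s^2+36)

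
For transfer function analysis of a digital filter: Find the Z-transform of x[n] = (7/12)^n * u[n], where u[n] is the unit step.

The Z-transform of a^n * u[n] is z/(z-a) for |z| > |a|.
Here a = 7/12, so X(z) = z/(z - (7/12)) = 12z/(12z - 7)
ROC: |z| > 7/12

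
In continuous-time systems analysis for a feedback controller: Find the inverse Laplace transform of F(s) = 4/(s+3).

Standard pair: k/(s+a) <-> k*e^(-at)*u(t)
With k=4, a=3: f(t) = 4*e^(-3t)*u(t)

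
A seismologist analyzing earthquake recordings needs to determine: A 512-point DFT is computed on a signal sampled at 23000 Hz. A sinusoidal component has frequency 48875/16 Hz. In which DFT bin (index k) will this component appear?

DFT frequency resolution = f_s/N = 23000/512 = 2875/64 Hz
Bin index k = f_signal / resolution = 48875/16 / 2875/64 = 68
The signal frequency 48875/16 Hz falls in DFT bin k = 68.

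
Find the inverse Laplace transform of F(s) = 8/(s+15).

Standard pair: k/(s+a) <-> k*e^(-at)*u(t)
With k=8, a=15: f(t) = 8*e^(-15t)*u(t)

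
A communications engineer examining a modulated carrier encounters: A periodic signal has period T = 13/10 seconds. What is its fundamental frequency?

The fundamental frequency is the reciprocal of the period.
f = 1/T = 1/(13/10) = 10/13 Hz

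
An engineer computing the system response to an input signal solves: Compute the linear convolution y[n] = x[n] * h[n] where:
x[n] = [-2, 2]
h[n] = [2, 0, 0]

y[n] = sum_k x[k]*h[n-k]. Output length = len(x) + len(h) - 1 = 2 + 3 - 1 = 4.
y[0] = -2*2 = -4
y[1] = 2*2 + -2*0 = 4
y[2] = 2*0 + -2*0 = 0
y[3] = 2*0 = 0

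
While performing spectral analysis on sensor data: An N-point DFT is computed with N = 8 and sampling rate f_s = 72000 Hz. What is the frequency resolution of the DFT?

DFT frequency resolution = f_s / N
= 72000 / 8 = 9000 Hz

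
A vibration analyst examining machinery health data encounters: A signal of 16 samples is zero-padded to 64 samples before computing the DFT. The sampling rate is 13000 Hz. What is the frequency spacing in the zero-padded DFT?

Original DFT: N = 16, resolution = f_s/N = 13000/16 = 1625/2 Hz
Zero-padded DFT: N = 64, resolution = f_s/N = 13000/64 = 1625/8 Hz
Zero-padding interpolates the spectrum (finer frequency grid)
but does NOT improve the true spectral resolution (ability to resolve close frequencies).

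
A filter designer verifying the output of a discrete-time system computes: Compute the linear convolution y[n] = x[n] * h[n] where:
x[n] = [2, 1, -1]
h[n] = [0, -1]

y[n] = sum_k x[k]*h[n-k]. Output length = len(x) + len(h) - 1 = 3 + 2 - 1 = 4.
y[0] = 2*0 = 0
y[1] = 1*0 + 2*-1 = -2
y[2] = -1*0 + 1*-1 = -1
y[3] = -1*-1 = 1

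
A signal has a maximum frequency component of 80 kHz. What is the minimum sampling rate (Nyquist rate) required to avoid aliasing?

By the Nyquist-Shannon sampling theorem,
the minimum sampling rate (Nyquist rate) must be at least 2 * f_max.
Nyquist rate = 2 * 80 kHz = 160 kHz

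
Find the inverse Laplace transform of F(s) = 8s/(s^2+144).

Standard pair: s/(s^2+w^2) <-> cos(wt)*u(t)
With k=8, w=12: f(t) = 8*cos(12t)*u(t)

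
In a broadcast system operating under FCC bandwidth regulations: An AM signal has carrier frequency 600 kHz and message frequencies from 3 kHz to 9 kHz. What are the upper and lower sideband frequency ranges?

Upper sideband (USB) = fc + [fm_low, fm_high] = 600 + [3, 9] = [603, 609] kHz
Lower sideband (LSB) = fc - [fm_high, fm_low] = 600 - [9, 3] = [591, 597] kHz
Total occupied spectrum: 591 kHz to 609 kHz (plus carrier at 600 kHz)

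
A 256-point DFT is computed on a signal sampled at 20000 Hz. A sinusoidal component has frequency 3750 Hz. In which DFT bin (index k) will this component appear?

DFT frequency resolution = f_s/N = 20000/256 = 625/8 Hz
Bin index k = f_signal / resolution = 3750 / 625/8 = 48
The signal frequency 3750 Hz falls in DFT bin k = 48.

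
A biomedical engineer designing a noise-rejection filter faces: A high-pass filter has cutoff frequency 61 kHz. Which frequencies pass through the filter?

A high-pass filter passes all frequencies above the cutoff frequency 61 kHz and attenuates lower frequencies.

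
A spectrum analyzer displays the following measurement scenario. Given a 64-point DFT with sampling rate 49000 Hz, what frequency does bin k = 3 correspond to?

The frequency of DFT bin k is: f_k = k * f_s / N
f_3 = 3 * 49000 / 64 = 18375/8 Hz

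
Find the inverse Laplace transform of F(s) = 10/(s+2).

Standard pair: k/(s+a) <-> k*e^(-at)*u(t)
With k=10, a=2: f(t) = 10*e^(-2t)*u(t)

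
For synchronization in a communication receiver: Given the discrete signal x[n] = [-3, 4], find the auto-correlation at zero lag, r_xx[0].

The auto-correlation at zero lag r_xx[0] equals the signal energy.
r_xx[0] = sum of x[n]^2 = (-3)^2 + 4^2
= 9 + 16 = 25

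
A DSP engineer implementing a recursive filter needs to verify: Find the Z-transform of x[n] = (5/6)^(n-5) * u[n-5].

Time-shifting property: if X(z) = Z{x[n]}, then Z{x[n-d]} = z^(-d) * X(z)
X(z) = z/(z - 5/6) for x[n] = (5/6)^n * u[n]
Z{x[n-5]} = z^(-5) * z/(z - 5/6) = z^(-4)/(z - 5/6)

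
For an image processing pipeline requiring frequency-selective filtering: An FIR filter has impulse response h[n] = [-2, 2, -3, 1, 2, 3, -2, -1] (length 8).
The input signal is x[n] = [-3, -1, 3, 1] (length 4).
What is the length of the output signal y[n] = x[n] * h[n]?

For linear convolution, the output length is:
len(y) = len(x) + len(h) - 1 = 4 + 8 - 1 = 11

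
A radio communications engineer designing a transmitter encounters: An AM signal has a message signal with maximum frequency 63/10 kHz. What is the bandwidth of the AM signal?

In AM (double-sideband), the bandwidth is twice the message frequency.
BW = 2 * f_m = 2 * 63/10 kHz = 63/5 kHz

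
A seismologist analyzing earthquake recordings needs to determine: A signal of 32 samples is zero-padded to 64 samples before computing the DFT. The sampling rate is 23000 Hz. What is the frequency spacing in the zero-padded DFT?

Original DFT: N = 32, resolution = f_s/N = 23000/32 = 2875/4 Hz
Zero-padded DFT: N = 64, resolution = f_s/N = 23000/64 = 2875/8 Hz
Zero-padding interpolates the spectrum (finer frequency grid)
but does NOT improve the true spectral resolution (ability to resolve close frequencies).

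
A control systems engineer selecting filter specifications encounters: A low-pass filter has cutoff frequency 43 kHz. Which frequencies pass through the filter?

A low-pass filter passes all frequencies below the cutoff frequency 43 kHz and attenuates higher frequencies.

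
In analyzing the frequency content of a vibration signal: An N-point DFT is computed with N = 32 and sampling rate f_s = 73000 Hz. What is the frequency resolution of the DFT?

DFT frequency resolution = f_s / N
= 73000 / 32 = 9125/4 Hz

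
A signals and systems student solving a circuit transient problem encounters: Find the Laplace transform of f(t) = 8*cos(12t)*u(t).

Standard pair: cos(wt)*u(t) <-> s/(s^2+w^2)
With w = 12: L{8*cos(12t)*u(t)} = 8s/(s^2+144)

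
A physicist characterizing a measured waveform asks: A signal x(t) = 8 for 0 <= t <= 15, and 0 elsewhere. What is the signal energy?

Energy = integral of |x(t)|^2 dt over the signal duration
= 8^2 * 15 = 64 * 15 = 960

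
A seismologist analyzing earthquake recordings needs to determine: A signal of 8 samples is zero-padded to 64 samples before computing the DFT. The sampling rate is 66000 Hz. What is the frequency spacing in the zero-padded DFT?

Original DFT: N = 8, resolution = f_s/N = 66000/8 = 8250 Hz
Zero-padded DFT: N = 64, resolution = f_s/N = 66000/64 = 4125/4 Hz
Zero-padding interpolates the spectrum (finer frequency grid)
but does NOT improve the true spectral resolution (ability to resolve close frequencies).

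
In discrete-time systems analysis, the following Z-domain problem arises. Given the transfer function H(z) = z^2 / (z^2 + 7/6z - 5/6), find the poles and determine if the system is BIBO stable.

Poles are roots of the denominator: z^2 + 7/6z - 5/6 = 0.
Quadratic formula: z = [-(7/6) +/- sqrt((7/6)^2 - 4*(-5/6))] / 2
Discriminant = 49/36 + 10/3 = 169/36; sqrt = 13/6.
z = (-7/6 +/- 13/6) / 2 => z = 1/2 or z = -5/3.
|p1| = 5/3, |p2| = 1/2.
For BIBO stability, all poles must lie inside the unit circle (|p| < 1).
System is UNSTABLE since at least one |p| >= 1.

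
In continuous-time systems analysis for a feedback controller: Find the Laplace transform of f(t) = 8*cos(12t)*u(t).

Standard pair: cos(wt)*u(t) <-> s/(s^2+w^2)
With w = 12: L{8*cos(12t)*u(t)} = 8s/(s^2+144)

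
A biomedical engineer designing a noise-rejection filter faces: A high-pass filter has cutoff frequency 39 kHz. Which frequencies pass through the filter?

A high-pass filter passes all frequencies above the cutoff frequency 39 kHz and attenuates lower frequencies.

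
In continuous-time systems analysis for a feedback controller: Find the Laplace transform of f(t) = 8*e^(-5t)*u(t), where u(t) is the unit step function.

Standard Laplace transform pair:
e^(-at)*u(t) <-> 1/(s+a)
With a = 5: L{8*e^(-5t)*u(t)} = 8/(s+5), ROC: Re(s) > -5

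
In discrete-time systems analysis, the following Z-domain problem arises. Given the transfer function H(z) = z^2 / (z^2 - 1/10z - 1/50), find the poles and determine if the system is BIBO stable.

Poles are roots of the denominator: z^2 - 1/10z - 1/50 = 0.
Quadratic formula: z = [-(-1/10) +/- sqrt((-1/10)^2 - 4*(-1/50))] / 2
Discriminant = 1/100 + 2/25 = 9/100; sqrt = 3/10.
z = (1/10 +/- 3/10) / 2 => z = 1/5 or z = -1/10.
|p1| = 1/10, |p2| = 1/5.
For BIBO stability, all poles must lie inside the unit circle (|p| < 1).
System is STABLE since both |p| < 1.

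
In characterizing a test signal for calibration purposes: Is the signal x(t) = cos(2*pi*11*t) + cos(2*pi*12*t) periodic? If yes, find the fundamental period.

f1 = 11 Hz, f2 = 12 Hz
Period T1 = 1/11, T2 = 1/12
Ratio T1/T2 = 12/11, which is rational.
The signal is periodic with fundamental period T = 1/GCD(11,12) = 1 s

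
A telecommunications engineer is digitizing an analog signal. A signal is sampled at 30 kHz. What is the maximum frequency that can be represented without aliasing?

The maximum frequency that can be represented without aliasing
is the Nyquist frequency: f_max = f_s / 2 = 30 kHz / 2 = 15 kHz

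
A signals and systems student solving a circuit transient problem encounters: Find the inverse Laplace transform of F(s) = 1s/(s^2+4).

Standard pair: s/(s^2+w^2) <-> cos(wt)*u(t)
With k=1, w=2: f(t) = cos(2t)*u(t)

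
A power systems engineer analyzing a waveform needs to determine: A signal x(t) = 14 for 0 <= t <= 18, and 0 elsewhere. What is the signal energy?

Energy = integral of |x(t)|^2 dt over the signal duration
= 14^2 * 18 = 196 * 18 = 3528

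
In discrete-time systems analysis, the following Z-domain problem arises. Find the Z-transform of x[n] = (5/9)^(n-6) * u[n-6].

Time-shifting property: if X(z) = Z{x[n]}, then Z{x[n-d]} = z^(-d) * X(z)
X(z) = z/(z - 5/9) for x[n] = (5/9)^n * u[n]
Z{x[n-6]} = z^(-6) * z/(z - 5/9) = z^(-5)/(z - 5/9)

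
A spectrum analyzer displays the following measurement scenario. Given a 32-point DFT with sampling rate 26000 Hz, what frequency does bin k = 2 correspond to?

The frequency of DFT bin k is: f_k = k * f_s / N
f_2 = 2 * 26000 / 32 = 1625 Hz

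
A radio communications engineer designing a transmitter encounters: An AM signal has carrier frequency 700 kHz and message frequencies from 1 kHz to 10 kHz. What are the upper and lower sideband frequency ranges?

Upper sideband (USB) = fc + [fm_low, fm_high] = 700 + [1, 10] = [701, 710] kHz
Lower sideband (LSB) = fc - [fm_high, fm_low] = 700 - [10, 1] = [690, 699] kHz
Total occupied spectrum: 690 kHz to 710 kHz (plus carrier at 700 kHz)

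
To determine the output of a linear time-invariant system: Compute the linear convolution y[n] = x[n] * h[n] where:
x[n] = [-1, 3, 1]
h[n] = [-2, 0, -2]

y[n] = sum_k x[k]*h[n-k]. Output length = len(x) + len(h) - 1 = 3 + 3 - 1 = 5.
y[0] = -1*-2 = 2
y[1] = 3*-2 + -1*0 = -6
y[2] = 1*-2 + 3*0 + -1*-2 = 0
y[3] = 1*0 + 3*-2 = -6
y[4] = 1*-2 = -2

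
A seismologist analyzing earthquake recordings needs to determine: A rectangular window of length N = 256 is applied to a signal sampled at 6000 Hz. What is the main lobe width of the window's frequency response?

For a rectangular window of length N,
the main lobe width in frequency is 2*f_s/N.
= 2*6000/256 = 375/8 Hz
This determines the minimum frequency separation for resolving two sinusoids.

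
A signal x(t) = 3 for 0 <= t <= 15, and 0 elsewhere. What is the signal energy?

Energy = integral of |x(t)|^2 dt over the signal duration
= 3^2 * 15 = 9 * 15 = 135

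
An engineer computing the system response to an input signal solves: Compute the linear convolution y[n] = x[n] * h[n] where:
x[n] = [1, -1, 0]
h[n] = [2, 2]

y[n] = sum_k x[k]*h[n-k]. Output length = len(x) + len(h) - 1 = 3 + 2 - 1 = 4.
y[0] = 1*2 = 2
y[1] = -1*2 + 1*2 = 0
y[2] = 0*2 + -1*2 = -2
y[3] = 0*2 = 0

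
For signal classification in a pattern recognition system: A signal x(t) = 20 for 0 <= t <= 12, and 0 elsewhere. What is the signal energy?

Energy = integral of |x(t)|^2 dt over the signal duration
= 20^2 * 12 = 400 * 12 = 4800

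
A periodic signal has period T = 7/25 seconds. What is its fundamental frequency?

The fundamental frequency is the reciprocal of the period.
f = 1/T = 1/(7/25) = 25/7 Hz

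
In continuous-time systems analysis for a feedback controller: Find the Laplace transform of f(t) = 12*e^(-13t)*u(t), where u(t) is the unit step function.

Standard Laplace transform pair:
e^(-at)*u(t) <-> 1/(s+a)
With a = 13: L{12*e^(-13t)*u(t)} = 12/(s+13), ROC: Re(s) > -13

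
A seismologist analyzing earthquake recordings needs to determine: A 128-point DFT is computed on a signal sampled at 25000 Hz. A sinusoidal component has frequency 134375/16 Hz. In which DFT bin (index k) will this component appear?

DFT frequency resolution = f_s/N = 25000/128 = 3125/16 Hz
Bin index k = f_signal / resolution = 134375/16 / 3125/16 = 43
The signal frequency 134375/16 Hz falls in DFT bin k = 43.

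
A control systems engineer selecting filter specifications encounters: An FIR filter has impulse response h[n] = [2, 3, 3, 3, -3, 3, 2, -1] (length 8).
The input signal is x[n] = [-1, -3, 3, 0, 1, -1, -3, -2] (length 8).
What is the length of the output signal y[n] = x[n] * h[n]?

For linear convolution, the output length is:
len(y) = len(x) + len(h) - 1 = 8 + 8 - 1 = 15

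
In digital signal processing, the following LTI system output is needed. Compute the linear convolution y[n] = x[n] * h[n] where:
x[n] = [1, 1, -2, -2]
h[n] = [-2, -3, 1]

y[n] = sum_k x[k]*h[n-k]. Output length = len(x) + len(h) - 1 = 4 + 3 - 1 = 6.
y[0] = 1*-2 = -2
y[1] = 1*-2 + 1*-3 = -5
y[2] = -2*-2 + 1*-3 + 1*1 = 2
y[3] = -2*-2 + -2*-3 + 1*1 = 11
y[4] = -2*-3 + -2*1 = 4
y[5] = -2*1 = -2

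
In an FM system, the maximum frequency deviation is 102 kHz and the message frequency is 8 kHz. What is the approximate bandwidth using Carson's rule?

Carson's rule: BW = 2*(delta_f + f_m)
= 2*(102 + 8) kHz = 220 kHz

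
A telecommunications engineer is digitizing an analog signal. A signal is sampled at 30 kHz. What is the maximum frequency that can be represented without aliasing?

The maximum frequency that can be represented without aliasing
is the Nyquist frequency: f_max = f_s / 2 = 30 kHz / 2 = 15 kHz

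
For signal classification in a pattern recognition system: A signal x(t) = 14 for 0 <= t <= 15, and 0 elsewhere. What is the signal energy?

Energy = integral of |x(t)|^2 dt over the signal duration
= 14^2 * 15 = 196 * 15 = 2940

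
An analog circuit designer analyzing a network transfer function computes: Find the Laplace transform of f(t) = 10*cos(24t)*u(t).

Standard pair: cos(wt)*u(t) <-> s/(s^2+w^2)
With w = 24: L{10*cos(24t)*u(t)} = 10s/(s^2+576)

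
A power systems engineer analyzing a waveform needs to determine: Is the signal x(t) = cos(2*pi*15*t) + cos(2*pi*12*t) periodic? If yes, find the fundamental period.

f1 = 15 Hz, f2 = 12 Hz
Period T1 = 1/15, T2 = 1/12
Ratio T1/T2 = 12/15, which is rational.
The signal is periodic with fundamental period T = 1/GCD(15,12) = 1/3 s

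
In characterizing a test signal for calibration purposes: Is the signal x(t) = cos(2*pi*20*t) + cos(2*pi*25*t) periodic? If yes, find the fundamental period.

f1 = 20 Hz, f2 = 25 Hz
Period T1 = 1/20, T2 = 1/25
Ratio T1/T2 = 25/20, which is rational.
The signal is periodic with fundamental period T = 1/GCD(20,25) = 1/5 s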